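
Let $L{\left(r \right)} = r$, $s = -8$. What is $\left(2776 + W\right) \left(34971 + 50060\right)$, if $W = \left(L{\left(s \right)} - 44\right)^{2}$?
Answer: $465969880$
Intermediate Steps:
$W = 2704$ ($W = \left(-8 - 44\right)^{2} = \left(-52\right)^{2} = 2704$)
$\left(2776 + W\right) \left(34971 + 50060\right) = \left(2776 + 2704\right) \left(34971 + 50060\right) = 5480 \cdot 85031 = 465969880$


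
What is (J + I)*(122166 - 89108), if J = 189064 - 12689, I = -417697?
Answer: -7977622676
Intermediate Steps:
J = 176375
(J + I)*(122166 - 89108) = (176375 - 417697)*(122166 - 89108) = -241322*33058 = -7977622676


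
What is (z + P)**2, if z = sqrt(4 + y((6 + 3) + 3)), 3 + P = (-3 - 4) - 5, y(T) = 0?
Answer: 169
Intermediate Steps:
P = -15 (P = -3 + ((-3 - 4) - 5) = -3 + (-7 - 5) = -3 - 12 = -15)
z = 2 (z = sqrt(4 + 0) = sqrt(4) = 2)
(z + P)**2 = (2 - 15)**2 = (-13)**2 = 169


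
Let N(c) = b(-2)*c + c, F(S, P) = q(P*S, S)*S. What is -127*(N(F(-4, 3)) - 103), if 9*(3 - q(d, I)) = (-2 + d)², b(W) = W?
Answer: 203581/9 ≈ 22620.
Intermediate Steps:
q(d, I) = 3 - (-2 + d)²/9
F(S, P) = S*(3 - (-2 + P*S)²/9) (F(S, P) = (3 - (-2 + P*S)²/9)*S = S*(3 - (-2 + P*S)²/9))
N(c) = -c (N(c) = -2*c + c = -c)
-127*(N(F(-4, 3)) - 103) = -127*(-(-1)*(-4)*(-27 + (-2 + 3*(-4))²)/9 - 103) = -127*(-(-1)*(-4)*(-27 + (-2 - 12)²)/9 - 103) = -127*(-(-1)*(-4)*(-27 + (-14)²)/9 - 103) = -127*(-(-1)*(-4)*(-27 + 196)/9 - 103) = -127*(-(-1)*(-4)*169/9 - 103) = -127*(-1*676/9 - 103) = -127*(-676/9 - 103) = -127*(-1603/9) = 203581/9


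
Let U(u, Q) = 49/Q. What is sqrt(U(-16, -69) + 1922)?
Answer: sqrt(9147261)/69 ≈ 43.833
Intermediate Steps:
sqrt(U(-16, -69) + 1922) = sqrt(49/(-69) + 1922) = sqrt(49*(-1/69) + 1922) = sqrt(-49/69 + 1922) = sqrt(132569/69) = sqrt(9147261)/69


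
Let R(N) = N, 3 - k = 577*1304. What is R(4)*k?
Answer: -3009620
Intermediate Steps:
k = -752405 (k = 3 - 577*1304 = 3 - 1*752408 = 3 - 752408 = -752405)
R(4)*k = 4*(-752405) = -3009620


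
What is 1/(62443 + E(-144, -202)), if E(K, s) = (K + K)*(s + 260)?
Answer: 1/45739 ≈ 2.1863e-5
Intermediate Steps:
E(K, s) = 2*K*(260 + s) (E(K, s) = (2*K)*(260 + s) = 2*K*(260 + s))
1/(62443 + E(-144, -202)) = 1/(62443 + 2*(-144)*(260 - 202)) = 1/(62443 + 2*(-144)*58) = 1/(62443 - 16704) = 1/45739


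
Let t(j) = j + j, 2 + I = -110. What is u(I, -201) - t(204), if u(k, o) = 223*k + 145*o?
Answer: -54529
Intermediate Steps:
I = -112 (I = -2 - 110 = -112)
t(j) = 2*j
u(k, o) = 145*o + 223*k
u(I, -201) - t(204) = (145*(-201) + 223*(-112)) - 2*204 = (-29145 - 24976) - 1*408 = -54121 - 408 = -54529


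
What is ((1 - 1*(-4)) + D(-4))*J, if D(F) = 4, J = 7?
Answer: 63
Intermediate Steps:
((1 - 1*(-4)) + D(-4))*J = ((1 - 1*(-4)) + 4)*7 = ((1 + 4) + 4)*7 = (5 + 4)*7 = 9*7 = 63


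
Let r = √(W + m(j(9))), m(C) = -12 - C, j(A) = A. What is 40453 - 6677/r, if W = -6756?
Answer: 40453 + 6677*I*√753/2259 ≈ 40453.0 + 81.108*I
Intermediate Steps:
r = 3*I*√753 (r = √(-6756 + (-12 - 1*9)) = √(-6756 + (-12 - 9)) = √(-6756 - 21) = √(-6777) = 3*I*√753 ≈ 82.323*I)
40453 - 6677/r = 40453 - 6677*(-I*√753/2259) = 40453 - (-6677)*I*√753/2259 = 40453 + 6677*I*√753/2259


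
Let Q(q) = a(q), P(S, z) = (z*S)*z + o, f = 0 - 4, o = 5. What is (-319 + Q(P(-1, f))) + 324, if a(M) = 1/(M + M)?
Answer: 109/22 ≈ 4.9545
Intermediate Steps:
a(M) = 1/(2*M)
f = -4
P(S, z) = 5 + S*z² (P(S, z) = (z*S)*z + 5 = (S*z)*z + 5 = S*z² + 5 = 5 + S*z²)
Q(q) = 1/(2*q)
(-319 + Q(P(-1, f))) + 324 = (-319 + 1/(2*(5 - 1*(-4)²))) + 324 = (-319 + 1/(2*(5 - 1*16))) + 324 = (-319 + 1/(2*(5 - 16))) + 324 = (-319 + (½)/(-11)) + 324 = (-319 + (½)*(-1/11)) + 324 = (-319 - 1/22) + 324 = -7019/22 + 324 = 109/22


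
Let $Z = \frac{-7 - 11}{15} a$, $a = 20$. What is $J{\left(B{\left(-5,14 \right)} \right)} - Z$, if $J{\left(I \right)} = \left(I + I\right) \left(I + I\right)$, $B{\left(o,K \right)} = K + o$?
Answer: $348$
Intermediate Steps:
$Z = -24$ ($Z = \frac{-7 - 11}{15} \cdot 20 = \frac{1}{15} \left(-18\right) 20 = \left(- \frac{6}{5}\right) 20 = -24$)
$J{\left(I \right)} = 4 I^{2}$ ($J{\left(I \right)} = 2 I 2 I = 4 I^{2}$)
$J{\left(B{\left(-5,14 \right)} \right)} - Z = 4 \left(14 - 5\right)^{2} - -24 = 4 \cdot 9^{2} + 24 = 4 \cdot 81 + 24 = 324 + 24 = 348$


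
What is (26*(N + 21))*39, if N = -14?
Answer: 7098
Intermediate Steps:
(26*(N + 21))*39 = (26*(-14 + 21))*39 = (26*7)*39 = 182*39 = 7098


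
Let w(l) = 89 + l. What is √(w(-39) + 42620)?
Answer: √42670 ≈ 206.57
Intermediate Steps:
√(w(-39) + 42620) = √((89 - 39) + 42620) = √(50 + 42620) = √42670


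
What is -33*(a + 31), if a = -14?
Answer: -561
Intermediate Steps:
-33*(a + 31) = -33*(-14 + 31) = -33*17 = -561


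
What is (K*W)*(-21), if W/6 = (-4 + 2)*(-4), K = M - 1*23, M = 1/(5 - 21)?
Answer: 23247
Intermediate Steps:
M = -1/16 (M = 1/(-16) = -1/16 ≈ -0.062500)
K = -369/16 (K = -1/16 - 1*23 = -1/16 - 23 = -369/16 ≈ -23.063)
W = 48 (W = 6*((-4 + 2)*(-4)) = 6*(-2*(-4)) = 6*8 = 48)
(K*W)*(-21) = -369/16*48*(-21) = -1107*(-21) = 23247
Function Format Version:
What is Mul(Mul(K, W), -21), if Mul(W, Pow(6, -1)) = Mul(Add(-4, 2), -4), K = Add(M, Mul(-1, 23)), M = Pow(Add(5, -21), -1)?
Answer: 23247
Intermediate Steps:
M = Rational(-1, 16) (M = Pow(-16, -1) = Rational(-1, 16) ≈ -0.062500)
K = Rational(-369, 16) (K = Add(Rational(-1, 16), Mul(-1, 23)) = Add(Rational(-1, 16), -23) = Rational(-369, 16) ≈ -23.063)
W = 48 (W = Mul(6, Mul(Add(-4, 2), -4)) = Mul(6, Mul(-2, -4)) = Mul(6, 8) = 48)
Mul(Mul(K, W), -21) = Mul(Mul(Rational(-369, 16), 48), -21) = Mul(-1107, -21) = 23247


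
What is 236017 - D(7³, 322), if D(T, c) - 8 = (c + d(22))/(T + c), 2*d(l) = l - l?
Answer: 22420809/95 ≈ 2.3601e+5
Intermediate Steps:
d(l) = 0 (d(l) = (l - l)/2 = (½)*0 = 0)
D(T, c) = 8 + c/(T + c) (D(T, c) = 8 + (c + 0)/(T + c) = 8 + c/(T + c))
236017 - D(7³, 322) = 236017 - (8*7³ + 9*322)/(7³ + 322) = 236017 - (8*343 + 2898)/(343 + 322) = 236017 - (2744 + 2898)/665 = 236017 - 5642/665 = 236017 - 1*806/95 = 236017 - 806/95 = 22420809/95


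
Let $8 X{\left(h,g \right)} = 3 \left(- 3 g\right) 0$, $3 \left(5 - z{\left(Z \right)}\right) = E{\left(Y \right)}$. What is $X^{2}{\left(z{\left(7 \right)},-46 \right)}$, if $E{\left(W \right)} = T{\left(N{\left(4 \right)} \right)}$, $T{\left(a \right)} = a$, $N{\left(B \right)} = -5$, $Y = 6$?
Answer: $0$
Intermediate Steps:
$E{\left(W \right)} = -5$
$z{\left(Z \right)} = \frac{20}{3}$ ($z{\left(Z \right)} = 5 - - \frac{5}{3} = 5 + \frac{5}{3} = \frac{20}{3}$)
$X{\left(h,g \right)} = 0$ ($X{\left(h,g \right)} = \frac{3 \left(- 3 g\right) 0}{8} = \frac{- 9 g 0}{8} = \frac{1}{8} \cdot 0 = 0$)
$X^{2}{\left(z{\left(7 \right)},-46 \right)} = 0^{2} = 0$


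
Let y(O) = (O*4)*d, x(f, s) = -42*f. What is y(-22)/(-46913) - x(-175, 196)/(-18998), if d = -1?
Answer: 24509909/63660941 ≈ 0.38501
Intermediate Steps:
y(O) = -4*O (y(O) = (O*4)*(-1) = (4*O)*(-1) = -4*O)
y(-22)/(-46913) - x(-175, 196)/(-18998) = -4*(-22)/(-46913) - (-42*(-175))/(-18998) = 88*(-1/46913) - 7350*(-1)/18998 = -88/46913 - 1*(-525/1357) = -88/46913 + 525/1357 = 24509909/63660941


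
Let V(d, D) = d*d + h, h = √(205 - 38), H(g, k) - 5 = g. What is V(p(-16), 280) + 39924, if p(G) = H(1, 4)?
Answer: 39960 + √167 ≈ 39973.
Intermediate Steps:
H(g, k) = 5 + g
h = √167 ≈ 12.923
p(G) = 6 (p(G) = 5 + 1 = 6)
V(d, D) = √167 + d² (V(d, D) = d*d + √167 = d² + √167 = √167 + d²)
V(p(-16), 280) + 39924 = (√167 + 6²) + 39924 = (√167 + 36) + 39924 = (36 + √167) + 39924 = 39960 + √167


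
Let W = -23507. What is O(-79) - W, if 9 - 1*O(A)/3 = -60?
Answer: 23714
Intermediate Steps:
O(A) = 207 (O(A) = 27 - 3*(-60) = 27 + 180 = 207)
O(-79) - W = 207 - 1*(-23507) = 207 + 23507 = 23714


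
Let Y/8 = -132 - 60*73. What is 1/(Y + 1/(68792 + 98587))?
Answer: -167379/6041712383 ≈ -2.7704e-5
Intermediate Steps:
Y = -36096 (Y = 8*(-132 - 60*73) = 8*(-132 - 4380) = 8*(-4512) = -36096)
1/(Y + 1/(68792 + 98587)) = 1/(-36096 + 1/(68792 + 98587)) = 1/(-36096 + 1/167379) = 1/(-6041712383/167379) = -167379/6041712383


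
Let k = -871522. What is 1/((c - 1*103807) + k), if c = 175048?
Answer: -1/800281 ≈ -1.2496e-6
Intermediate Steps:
1/((c - 1*103807) + k) = 1/((175048 - 1*103807) - 871522) = 1/((175048 - 103807) - 871522) = 1/(71241 - 871522) = 1/(-800281) = -1/800281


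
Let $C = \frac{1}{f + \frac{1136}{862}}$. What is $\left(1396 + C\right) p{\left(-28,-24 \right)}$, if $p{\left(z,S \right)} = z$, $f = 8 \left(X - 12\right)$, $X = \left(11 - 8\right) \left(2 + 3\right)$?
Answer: $- \frac{106635081}{2728} \approx -39089.0$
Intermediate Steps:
$X = 15$ ($X = 3 \cdot 5 = 15$)
$f = 24$ ($f = 8 \left(15 - 12\right) = 8 \cdot 3 = 24$)
$C = \frac{431}{10912}$ ($C = \frac{1}{24 + \frac{1136}{862}} = \frac{1}{24 + 1136 \cdot \frac{1}{862}} = \frac{1}{24 + \frac{568}{431}} = \frac{1}{\frac{10912}{431}} = \frac{431}{10912} \approx 0.039498$)
$\left(1396 + C\right) p{\left(-28,-24 \right)} = \left(1396 + \frac{431}{10912}\right) \left(-28\right) = \frac{15233583}{10912} \left(-28\right) = - \frac{106635081}{2728}$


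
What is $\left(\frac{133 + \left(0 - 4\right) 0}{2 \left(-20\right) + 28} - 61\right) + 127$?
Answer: $\frac{659}{12} \approx 54.917$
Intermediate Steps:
$\left(\frac{133 + \left(0 - 4\right) 0}{2 \left(-20\right) + 28} - 61\right) + 127 = \left(\frac{133 - 0}{-40 + 28} - 61\right) + 127 = \left(\frac{133 + 0}{-12} - 61\right) + 127 = \left(133 \left(- \frac{1}{12}\right) - 61\right) + 127 = \left(- \frac{133}{12} - 61\right) + 127 = - \frac{865}{12} + 127 = \frac{659}{12}$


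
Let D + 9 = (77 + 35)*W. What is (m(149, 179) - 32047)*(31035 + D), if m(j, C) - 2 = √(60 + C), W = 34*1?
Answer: -1116255530 + 34834*√239 ≈ -1.1157e+9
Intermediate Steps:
W = 34
D = 3799 (D = -9 + (77 + 35)*34 = -9 + 112*34 = -9 + 3808 = 3799)
m(j, C) = 2 + √(60 + C)
(m(149, 179) - 32047)*(31035 + D) = ((2 + √(60 + 179)) - 32047)*(31035 + 3799) = ((2 + √239) - 32047)*34834 = (-32045 + √239)*34834 = -1116255530 + 34834*√239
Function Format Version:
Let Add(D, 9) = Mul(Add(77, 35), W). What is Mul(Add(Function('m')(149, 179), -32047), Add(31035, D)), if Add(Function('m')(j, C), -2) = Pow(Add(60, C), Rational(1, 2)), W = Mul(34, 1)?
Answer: Add(-1116255530, Mul(34834, Pow(239, Rational(1, 2)))) ≈ -1.1157e+9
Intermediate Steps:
W = 34
D = 3799 (D = Add(-9, Mul(Add(77, 35), 34)) = Add(-9, Mul(112, 34)) = Add(-9, 3808) = 3799)
Function('m')(j, C) = Add(2, Pow(Add(60, C), Rational(1, 2)))
Mul(Add(Function('m')(149, 179), -32047), Add(31035, D)) = Mul(Add(Add(2, Pow(Add(60, 179), Rational(1, 2))), -32047), Add(31035, 3799)) = Mul(Add(Add(2, Pow(239, Rational(1, 2))), -32047), 34834) = Mul(Add(-32045, Pow(239, Rational(1, 2))), 34834) = Add(-1116255530, Mul(34834, Pow(239, Rational(1, 2))))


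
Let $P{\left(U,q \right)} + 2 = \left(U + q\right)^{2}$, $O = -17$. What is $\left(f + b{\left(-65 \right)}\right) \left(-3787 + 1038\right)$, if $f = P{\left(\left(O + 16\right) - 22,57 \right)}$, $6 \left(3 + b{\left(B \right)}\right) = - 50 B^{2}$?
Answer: $\frac{280870828}{3} \approx 9.3624 \cdot 10^{7}$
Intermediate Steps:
$b{\left(B \right)} = -3 - \frac{25 B^{2}}{3}$ ($b{\left(B \right)} = -3 + \frac{\left(-50\right) B^{2}}{6} = -3 - \frac{25 B^{2}}{3}$)
$P{\left(U,q \right)} = -2 + \left(U + q\right)^{2}$
$f = 1154$ ($f = -2 + \left(\left(\left(-17 + 16\right) - 22\right) + 57\right)^{2} = -2 + \left(\left(-1 - 22\right) + 57\right)^{2} = -2 + \left(-23 + 57\right)^{2} = -2 + 34^{2} = -2 + 1156 = 1154$)
$\left(f + b{\left(-65 \right)}\right) \left(-3787 + 1038\right) = \left(1154 - \left(3 + \frac{25 \left(-65\right)^{2}}{3}\right)\right) \left(-3787 + 1038\right) = \left(1154 - \frac{105634}{3}\right) \left(-2749\right) = \left(- \frac{102172}{3}\right) \left(-2749\right) = \frac{280870828}{3}$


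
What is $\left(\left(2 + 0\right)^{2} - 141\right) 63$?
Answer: $-8631$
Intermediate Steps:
$\left(\left(2 + 0\right)^{2} - 141\right) 63 = \left(2^{2} - 141\right) 63 = \left(4 - 141\right) 63 = \left(-137\right) 63 = -8631$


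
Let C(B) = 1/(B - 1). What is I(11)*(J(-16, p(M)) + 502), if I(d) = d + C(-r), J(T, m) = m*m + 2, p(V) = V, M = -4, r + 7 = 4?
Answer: 5980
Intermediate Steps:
r = -3 (r = -7 + 4 = -3)
J(T, m) = 2 + m² (J(T, m) = m² + 2 = 2 + m²)
C(B) = 1/(-1 + B)
I(d) = ½ + d (I(d) = d + 1/(-1 - 1*(-3)) = d + 1/(-1 + 3) = d + 1/2 = d + ½ = ½ + d)
I(11)*(J(-16, p(M)) + 502) = (½ + 11)*((2 + (-4)²) + 502) = 23*((2 + 16) + 502)/2 = 23*(18 + 502)/2 = (23/2)*520 = 5980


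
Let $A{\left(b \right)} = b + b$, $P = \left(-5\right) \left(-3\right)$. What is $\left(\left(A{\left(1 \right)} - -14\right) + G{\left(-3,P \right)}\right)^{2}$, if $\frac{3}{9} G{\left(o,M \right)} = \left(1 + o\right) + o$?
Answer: $1$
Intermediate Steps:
$P = 15$
$G{\left(o,M \right)} = 3 + 6 o$ ($G{\left(o,M \right)} = 3 \left(\left(1 + o\right) + o\right) = 3 \left(1 + 2 o\right) = 3 + 6 o$)
$A{\left(b \right)} = 2 b$
$\left(\left(A{\left(1 \right)} - -14\right) + G{\left(-3,P \right)}\right)^{2} = \left(\left(2 \cdot 1 - -14\right) + \left(3 + 6 \left(-3\right)\right)\right)^{2} = \left(\left(2 + 14\right) + \left(3 - 18\right)\right)^{2} = \left(16 - 15\right)^{2} = 1^{2} = 1$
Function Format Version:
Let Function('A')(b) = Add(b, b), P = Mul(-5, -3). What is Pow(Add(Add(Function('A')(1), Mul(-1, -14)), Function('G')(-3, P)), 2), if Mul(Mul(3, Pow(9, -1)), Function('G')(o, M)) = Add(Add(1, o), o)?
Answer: 1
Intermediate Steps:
P = 15
Function('G')(o, M) = Add(3, Mul(6, o)) (Function('G')(o, M) = Mul(3, Add(Add(1, o), o)) = Mul(3, Add(1, Mul(2, o))) = Add(3, Mul(6, o)))
Function('A')(b) = Mul(2, b)
Pow(Add(Add(Function('A')(1), Mul(-1, -14)), Function('G')(-3, P)), 2) = Pow(Add(Add(Mul(2, 1), Mul(-1, -14)), Add(3, Mul(6, -3))), 2) = Pow(Add(Add(2, 14), Add(3, -18)), 2) = Pow(Add(16, -15), 2) = Pow(1, 2) = 1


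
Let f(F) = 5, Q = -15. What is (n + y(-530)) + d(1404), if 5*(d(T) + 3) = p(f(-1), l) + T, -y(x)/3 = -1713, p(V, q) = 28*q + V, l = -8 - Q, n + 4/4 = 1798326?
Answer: 1803782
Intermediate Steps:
n = 1798325 (n = -1 + 1798326 = 1798325)
l = 7 (l = -8 - 1*(-15) = -8 + 15 = 7)
p(V, q) = V + 28*q
y(x) = 5139 (y(x) = -3*(-1713) = 5139)
d(T) = 186/5 + T/5 (d(T) = -3 + ((5 + 28*7) + T)/5 = -3 + ((5 + 196) + T)/5 = -3 + (201 + T)/5 = -3 + (201/5 + T/5) = 186/5 + T/5)
(n + y(-530)) + d(1404) = (1798325 + 5139) + (186/5 + (1/5)*1404) = 1803464 + (186/5 + 1404/5) = 1803464 + 318 = 1803782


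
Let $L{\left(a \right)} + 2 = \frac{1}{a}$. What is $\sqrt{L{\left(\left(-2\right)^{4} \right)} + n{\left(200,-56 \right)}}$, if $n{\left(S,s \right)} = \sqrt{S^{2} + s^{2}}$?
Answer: $\frac{\sqrt{-31 + 128 \sqrt{674}}}{4} \approx 14.344$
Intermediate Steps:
$L{\left(a \right)} = -2 + \frac{1}{a}$
$\sqrt{L{\left(\left(-2\right)^{4} \right)} + n{\left(200,-56 \right)}} = \sqrt{\left(-2 + \frac{1}{\left(-2\right)^{4}}\right) + \sqrt{200^{2} + \left(-56\right)^{2}}} = \sqrt{\left(-2 + \frac{1}{16}\right) + \sqrt{40000 + 3136}} = \sqrt{\left(-2 + \frac{1}{16}\right) + \sqrt{43136}} = \sqrt{- \frac{31}{16} + 8 \sqrt{674}}$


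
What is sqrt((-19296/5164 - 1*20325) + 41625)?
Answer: 2*sqrt(8873519379)/1291 ≈ 145.93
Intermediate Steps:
sqrt((-19296/5164 - 1*20325) + 41625) = sqrt((-19296*1/5164 - 20325) + 41625) = sqrt((-4824/1291 - 20325) + 41625) = sqrt(-26244399/1291 + 41625) = sqrt(27493476/1291) = 2*sqrt(8873519379)/1291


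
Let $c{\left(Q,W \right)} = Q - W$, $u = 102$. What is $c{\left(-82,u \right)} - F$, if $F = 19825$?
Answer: $-20009$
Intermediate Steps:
$c{\left(-82,u \right)} - F = \left(-82 - 102\right) - 19825 = -184 - 19825 = -20009$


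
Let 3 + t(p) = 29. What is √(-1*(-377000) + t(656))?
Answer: √377026 ≈ 614.02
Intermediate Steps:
t(p) = 26 (t(p) = -3 + 29 = 26)
√(-1*(-377000) + t(656)) = √(-1*(-377000) + 26) = √(377000 + 26) = √377026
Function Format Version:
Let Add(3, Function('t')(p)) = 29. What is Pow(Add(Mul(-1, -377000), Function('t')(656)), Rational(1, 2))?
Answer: Pow(377026, Rational(1, 2)) ≈ 614.02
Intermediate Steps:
Function('t')(p) = 26 (Function('t')(p) = Add(-3, 29) = 26)
Pow(Add(Mul(-1, -377000), Function('t')(656)), Rational(1, 2)) = Pow(Add(Mul(-1, -377000), 26), Rational(1, 2)) = Pow(Add(377000, 26), Rational(1, 2)) = Pow(377026, Rational(1, 2))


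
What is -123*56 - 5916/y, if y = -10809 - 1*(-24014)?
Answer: -90961956/13205 ≈ -6888.4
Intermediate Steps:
y = 13205 (y = -10809 + 24014 = 13205)
-123*56 - 5916/y = -123*56 - 5916/13205 = -6888 - 5916/13205 = -90961956/13205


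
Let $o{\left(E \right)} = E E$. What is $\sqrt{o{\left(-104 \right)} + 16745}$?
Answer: $\sqrt{27561} \approx 166.02$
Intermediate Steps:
$o{\left(E \right)} = E^{2}$
$\sqrt{o{\left(-104 \right)} + 16745} = \sqrt{\left(-104\right)^{2} + 16745} = \sqrt{10816 + 16745} = \sqrt{27561}$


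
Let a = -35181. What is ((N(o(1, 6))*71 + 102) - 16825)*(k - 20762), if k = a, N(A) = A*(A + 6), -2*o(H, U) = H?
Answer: 3785830639/4 ≈ 9.4646e+8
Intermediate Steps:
o(H, U) = -H/2
N(A) = A*(6 + A)
k = -35181
((N(o(1, 6))*71 + 102) - 16825)*(k - 20762) = ((((-½*1)*(6 - ½*1))*71 + 102) - 16825)*(-35181 - 20762) = ((-(6 - ½)/2*71 + 102) - 16825)*(-55943) = ((-½*11/2*71 + 102) - 16825)*(-55943) = ((-11/4*71 + 102) - 16825)*(-55943) = ((-781/4 + 102) - 16825)*(-55943) = (-373/4 - 16825)*(-55943) = -67673/4*(-55943) = 3785830639/4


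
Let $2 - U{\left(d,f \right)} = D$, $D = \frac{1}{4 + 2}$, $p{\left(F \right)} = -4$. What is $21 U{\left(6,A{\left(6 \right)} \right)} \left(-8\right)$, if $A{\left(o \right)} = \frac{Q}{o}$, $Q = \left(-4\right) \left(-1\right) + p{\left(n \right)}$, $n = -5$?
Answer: $-308$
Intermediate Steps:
$Q = 0$ ($Q = \left(-4\right) \left(-1\right) - 4 = 4 - 4 = 0$)
$D = \frac{1}{6} \approx 0.16667$
$A{\left(o \right)} = 0$ ($A{\left(o \right)} = \frac{0}{o} = 0$)
$U{\left(d,f \right)} = \frac{11}{6}$ ($U{\left(d,f \right)} = 2 - \frac{1}{6} = \frac{11}{6}$)
$21 U{\left(6,A{\left(6 \right)} \right)} \left(-8\right) = 21 \cdot \frac{11}{6} \left(-8\right) = \frac{77}{2} \left(-8\right) = -308$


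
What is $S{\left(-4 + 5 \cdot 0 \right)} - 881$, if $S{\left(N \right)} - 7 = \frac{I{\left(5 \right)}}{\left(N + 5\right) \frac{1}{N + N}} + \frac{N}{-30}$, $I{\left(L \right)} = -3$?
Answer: $- \frac{12748}{15} \approx -849.87$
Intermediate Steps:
$S{\left(N \right)} = 7 - \frac{N}{30} - \frac{6 N}{5 + N}$ ($S{\left(N \right)} = 7 + \left(- \frac{3}{\left(N + 5\right) \frac{1}{N + N}} + \frac{N}{-30}\right) = 7 + \left(- \frac{3}{\left(5 + N\right) \frac{1}{2 N}} + N \left(- \frac{1}{30}\right)\right) = 7 - \left(3 \frac{2 N}{5 + N} + \frac{N}{30}\right) = 7 - \left(\frac{N}{30} + 3 \cdot 2 N \frac{1}{5 + N}\right) = 7 - \left(\frac{N}{30} + \frac{6 N}{5 + N}\right) = 7 - \frac{N}{30} - \frac{6 N}{5 + N}$)
$S{\left(-4 + 5 \cdot 0 \right)} - 881 = \frac{1050 - \left(-4 + 5 \cdot 0\right)^{2} + 25 \left(-4 + 5 \cdot 0\right)}{30 \left(5 + \left(-4 + 5 \cdot 0\right)\right)} - 881 = \frac{1050 - \left(-4 + 0\right)^{2} + 25 \left(-4 + 0\right)}{30 \left(5 + \left(-4 + 0\right)\right)} - 881 = \frac{1050 - \left(-4\right)^{2} + 25 \left(-4\right)}{30 \left(5 - 4\right)} - 881 = \frac{1050 - 16 - 100}{30 \cdot 1} - 881 = \frac{1}{30} \cdot 1 \left(1050 - 16 - 100\right) - 881 = \frac{1}{30} \cdot 1 \cdot 934 - 881 = \frac{467}{15} - 881 = - \frac{12748}{15}$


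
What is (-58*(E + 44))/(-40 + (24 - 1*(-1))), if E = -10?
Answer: 1972/15 ≈ 131.47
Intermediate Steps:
(-58*(E + 44))/(-40 + (24 - 1*(-1))) = (-58*(-10 + 44))/(-40 + (24 - 1*(-1))) = (-58*34)/(-40 + (24 + 1)) = -1972/(-40 + 25) = -1972/(-15) = -1972*(-1/15) = 1972/15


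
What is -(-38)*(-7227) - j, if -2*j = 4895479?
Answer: 4346227/2 ≈ 2.1731e+6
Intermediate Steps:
j = -4895479/2 (j = -½*4895479 = -4895479/2 ≈ -2.4477e+6)
-(-38)*(-7227) - j = -(-38)*(-7227) - 1*(-4895479/2) = -1*274626 + 4895479/2 = -274626 + 4895479/2 = 4346227/2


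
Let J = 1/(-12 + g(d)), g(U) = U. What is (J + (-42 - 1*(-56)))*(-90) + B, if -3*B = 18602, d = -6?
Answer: -22367/3 ≈ -7455.7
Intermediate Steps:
B = -18602/3 (B = -1/3*18602 = -18602/3 ≈ -6200.7)
J = -1/18 (J = 1/(-12 - 6) = 1/(-18) = -1/18 ≈ -0.055556)
(J + (-42 - 1*(-56)))*(-90) + B = (-1/18 + (-42 - 1*(-56)))*(-90) - 18602/3 = (-1/18 + (-42 + 56))*(-90) - 18602/3 = (-1/18 + 14)*(-90) - 18602/3 = (251/18)*(-90) - 18602/3 = -1255 - 18602/3 = -22367/3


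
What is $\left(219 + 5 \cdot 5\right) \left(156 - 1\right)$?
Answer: $37820$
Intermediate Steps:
$\left(219 + 5 \cdot 5\right) \left(156 - 1\right) = \left(219 + 25\right) 155 = 244 \cdot 155 = 37820$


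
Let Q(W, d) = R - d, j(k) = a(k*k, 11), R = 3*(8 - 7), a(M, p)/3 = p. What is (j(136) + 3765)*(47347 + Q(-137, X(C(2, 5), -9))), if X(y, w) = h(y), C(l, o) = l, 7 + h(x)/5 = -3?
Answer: 180025200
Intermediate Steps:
h(x) = -50 (h(x) = -35 + 5*(-3) = -35 - 15 = -50)
a(M, p) = 3*p
R = 3 (R = 3*1 = 3)
j(k) = 33 (j(k) = 3*11 = 33)
X(y, w) = -50
Q(W, d) = 3 - d
(j(136) + 3765)*(47347 + Q(-137, X(C(2, 5), -9))) = (33 + 3765)*(47347 + (3 - 1*(-50))) = 3798*(47347 + (3 + 50)) = 3798*(47347 + 53) = 3798*47400 = 180025200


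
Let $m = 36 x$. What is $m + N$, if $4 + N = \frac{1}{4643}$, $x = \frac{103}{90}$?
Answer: $\frac{863603}{23215} \approx 37.2$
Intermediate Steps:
$x = \frac{103}{90}$ ($x = 103 \cdot \frac{1}{90} = \frac{103}{90} \approx 1.1444$)
$m = \frac{206}{5}$ ($m = 36 \cdot \frac{103}{90} = \frac{206}{5} \approx 41.2$)
$N = - \frac{18571}{4643}$ ($N = -4 + \frac{1}{4643} = - \frac{18571}{4643} \approx -3.9998$)
$m + N = \frac{206}{5} - \frac{18571}{4643} = \frac{863603}{23215}$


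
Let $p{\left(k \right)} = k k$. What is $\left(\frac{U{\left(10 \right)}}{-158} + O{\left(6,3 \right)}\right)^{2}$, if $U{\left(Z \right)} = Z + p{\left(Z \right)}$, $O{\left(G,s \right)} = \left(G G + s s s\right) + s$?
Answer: $\frac{26615281}{6241} \approx 4264.6$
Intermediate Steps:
$p{\left(k \right)} = k^{2}$
$O{\left(G,s \right)} = s + G^{2} + s^{3}$ ($O{\left(G,s \right)} = \left(G^{2} + s^{2} s\right) + s = \left(G^{2} + s^{3}\right) + s = s + G^{2} + s^{3}$)
$U{\left(Z \right)} = Z + Z^{2}$
$\left(\frac{U{\left(10 \right)}}{-158} + O{\left(6,3 \right)}\right)^{2} = \left(\frac{10 \left(1 + 10\right)}{-158} + \left(3 + 6^{2} + 3^{3}\right)\right)^{2} = \left(10 \cdot 11 \left(- \frac{1}{158}\right) + \left(3 + 36 + 27\right)\right)^{2} = \left(110 \left(- \frac{1}{158}\right) + 66\right)^{2} = \left(- \frac{55}{79} + 66\right)^{2} = \left(\frac{5159}{79}\right)^{2} = \frac{26615281}{6241}$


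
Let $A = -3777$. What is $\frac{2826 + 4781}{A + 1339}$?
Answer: $- \frac{7607}{2438} \approx -3.1202$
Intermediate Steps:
$\frac{2826 + 4781}{A + 1339} = \frac{2826 + 4781}{-3777 + 1339} = \frac{7607}{-2438} = 7607 \left(- \frac{1}{2438}\right) = - \frac{7607}{2438}$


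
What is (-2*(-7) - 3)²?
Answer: 121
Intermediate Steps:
(-2*(-7) - 3)² = (14 - 3)² = 11² = 121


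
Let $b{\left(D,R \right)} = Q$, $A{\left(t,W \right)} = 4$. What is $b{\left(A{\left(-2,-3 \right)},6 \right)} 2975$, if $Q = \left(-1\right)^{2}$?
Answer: $2975$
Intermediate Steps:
$Q = 1$
$b{\left(D,R \right)} = 1$
$b{\left(A{\left(-2,-3 \right)},6 \right)} 2975 = 1 \cdot 2975 = 2975$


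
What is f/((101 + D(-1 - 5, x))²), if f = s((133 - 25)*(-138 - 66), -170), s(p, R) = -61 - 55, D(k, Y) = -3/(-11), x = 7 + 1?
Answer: -3509/310249 ≈ -0.011310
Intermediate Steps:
x = 8
D(k, Y) = 3/11 (D(k, Y) = -3*(-1/11) = 3/11)
s(p, R) = -116
f = -116
f/((101 + D(-1 - 5, x))²) = -116/(101 + 3/11)² = -116/((1114/11)²) = -116/1240996/121 = -116*121/1240996 = -3509/310249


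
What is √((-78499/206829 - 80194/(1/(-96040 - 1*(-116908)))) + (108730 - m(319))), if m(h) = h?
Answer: 2*I*√40580636332785703/9849 ≈ 40907.0*I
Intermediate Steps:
√((-78499/206829 - 80194/(1/(-96040 - 1*(-116908)))) + (108730 - m(319))) = √((-78499/206829 - 80194/(1/(-96040 - 1*(-116908)))) + (108730 - 1*319)) = √((-78499*1/206829 - 80194/(1/(-96040 + 116908))) + (108730 - 319)) = √((-78499/206829 - 80194/(1/20868)) + 108411) = √((-78499/206829 - 80194/1/20868) + 108411) = √((-78499/206829 - 80194*20868) + 108411) = √((-78499/206829 - 1673488392) + 108411) = √(-346125930707467/206829 + 108411) = √(-346103508168748/206829) = 2*I*√40580636332785703/9849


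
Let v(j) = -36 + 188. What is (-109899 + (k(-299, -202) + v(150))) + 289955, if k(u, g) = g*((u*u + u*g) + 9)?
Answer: -30081008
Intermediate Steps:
v(j) = 152
k(u, g) = g*(9 + u² + g*u) (k(u, g) = g*((u² + g*u) + 9) = g*(9 + u² + g*u))
(-109899 + (k(-299, -202) + v(150))) + 289955 = (-109899 + (-202*(9 + (-299)² - 202*(-299)) + 152)) + 289955 = (-109899 + (-202*(9 + 89401 + 60398) + 152)) + 289955 = (-109899 + (-202*149808 + 152)) + 289955 = (-109899 + (-30261216 + 152)) + 289955 = (-109899 - 30261064) + 289955 = -30370963 + 289955 = -30081008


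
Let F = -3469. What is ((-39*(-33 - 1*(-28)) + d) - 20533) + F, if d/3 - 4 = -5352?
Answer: -39851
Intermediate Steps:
d = -16044 (d = 12 + 3*(-5352) = 12 - 16056 = -16044)
((-39*(-33 - 1*(-28)) + d) - 20533) + F = ((-39*(-33 - 1*(-28)) - 16044) - 20533) - 3469 = ((-39*(-33 + 28) - 16044) - 20533) - 3469 = ((-39*(-5) - 16044) - 20533) - 3469 = ((195 - 16044) - 20533) - 3469 = (-15849 - 20533) - 3469 = -36382 - 3469 = -39851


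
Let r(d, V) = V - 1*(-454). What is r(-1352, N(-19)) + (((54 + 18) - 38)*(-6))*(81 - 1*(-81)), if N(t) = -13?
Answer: -32607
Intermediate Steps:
r(d, V) = 454 + V (r(d, V) = V + 454 = 454 + V)
r(-1352, N(-19)) + (((54 + 18) - 38)*(-6))*(81 - 1*(-81)) = (454 - 13) + (((54 + 18) - 38)*(-6))*(81 - 1*(-81)) = 441 + ((72 - 38)*(-6))*(81 + 81) = 441 + (34*(-6))*162 = 441 - 204*162 = 441 - 33048 = -32607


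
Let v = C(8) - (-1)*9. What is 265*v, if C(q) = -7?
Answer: 530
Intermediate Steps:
v = 2 (v = -7 - (-1)*9 = -7 - 1*(-9) = -7 + 9 = 2)
265*v = 265*2 = 530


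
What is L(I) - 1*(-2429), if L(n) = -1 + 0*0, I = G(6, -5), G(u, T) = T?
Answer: 2428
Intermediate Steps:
I = -5
L(n) = -1 (L(n) = -1 + 0 = -1)
L(I) - 1*(-2429) = -1 - 1*(-2429) = -1 + 2429 = 2428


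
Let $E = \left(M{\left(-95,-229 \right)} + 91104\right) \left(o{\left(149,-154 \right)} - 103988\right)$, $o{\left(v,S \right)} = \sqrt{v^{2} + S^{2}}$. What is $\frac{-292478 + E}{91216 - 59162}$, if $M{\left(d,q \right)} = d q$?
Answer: $- \frac{5868137085}{16027} + \frac{112859 \sqrt{45917}}{32054} \approx -3.6539 \cdot 10^{5}$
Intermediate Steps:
$o{\left(v,S \right)} = \sqrt{S^{2} + v^{2}}$
$E = -11735981692 + 112859 \sqrt{45917}$ ($E = \left(\left(-95\right) \left(-229\right) + 91104\right) \left(\sqrt{\left(-154\right)^{2} + 149^{2}} - 103988\right) = \left(21755 + 91104\right) \left(\sqrt{23716 + 22201} - 103988\right) = 112859 \left(\sqrt{45917} - 103988\right) = 112859 \left(-103988 + \sqrt{45917}\right) = -11735981692 + 112859 \sqrt{45917} \approx -1.1712 \cdot 10^{10}$)
$\frac{-292478 + E}{91216 - 59162} = \frac{-292478 - \left(11735981692 - 112859 \sqrt{45917}\right)}{91216 - 59162} = \frac{-11736274170 + 112859 \sqrt{45917}}{32054} = \left(-11736274170 + 112859 \sqrt{45917}\right) \frac{1}{32054} = - \frac{5868137085}{16027} + \frac{112859 \sqrt{45917}}{32054}$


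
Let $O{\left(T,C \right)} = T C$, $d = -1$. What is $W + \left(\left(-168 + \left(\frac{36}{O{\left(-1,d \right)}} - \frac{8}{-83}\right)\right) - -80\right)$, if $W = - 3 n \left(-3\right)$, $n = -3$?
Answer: $- \frac{6549}{83} \approx -78.904$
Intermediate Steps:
$O{\left(T,C \right)} = C T$
$W = -27$ ($W = \left(-3\right) \left(-3\right) \left(-3\right) = 9 \left(-3\right) = -27$)
$W + \left(\left(-168 + \left(\frac{36}{O{\left(-1,d \right)}} - \frac{8}{-83}\right)\right) - -80\right) = -27 + \left(\left(-168 + \left(\frac{36}{\left(-1\right) \left(-1\right)} - \frac{8}{-83}\right)\right) - -80\right) = -27 + \left(\left(-168 - \left(- \frac{8}{83} - \frac{36}{1}\right)\right) + 80\right) = -27 + \left(\left(-168 + \left(36 \cdot 1 + \frac{8}{83}\right)\right) + 80\right) = -27 + \left(\left(-168 + \left(36 + \frac{8}{83}\right)\right) + 80\right) = -27 + \left(\left(-168 + \frac{2996}{83}\right) + 80\right) = -27 + \left(- \frac{10948}{83} + 80\right) = -27 - \frac{4308}{83} = - \frac{6549}{83}$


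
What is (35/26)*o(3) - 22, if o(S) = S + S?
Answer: -181/13 ≈ -13.923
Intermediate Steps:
o(S) = 2*S
(35/26)*o(3) - 22 = (35/26)*(2*3) - 22 = (35*(1/26))*6 - 22 = (35/26)*6 - 22 = 105/13 - 22 = -181/13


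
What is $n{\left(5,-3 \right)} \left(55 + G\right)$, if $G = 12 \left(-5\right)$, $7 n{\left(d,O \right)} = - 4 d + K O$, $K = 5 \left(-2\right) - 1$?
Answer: $- \frac{65}{7} \approx -9.2857$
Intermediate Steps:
$K = -11$ ($K = -10 - 1 = -11$)
$n{\left(d,O \right)} = - \frac{11 O}{7} - \frac{4 d}{7}$ ($n{\left(d,O \right)} = \frac{- 4 d - 11 O}{7} = \frac{- 11 O - 4 d}{7} = - \frac{11 O}{7} - \frac{4 d}{7}$)
$G = -60$
$n{\left(5,-3 \right)} \left(55 + G\right) = \left(\left(- \frac{11}{7}\right) \left(-3\right) - \frac{20}{7}\right) \left(55 - 60\right) = \left(\frac{33}{7} - \frac{20}{7}\right) \left(-5\right) = \frac{13}{7} \left(-5\right) = - \frac{65}{7}$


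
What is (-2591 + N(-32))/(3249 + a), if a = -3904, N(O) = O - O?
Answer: 2591/655 ≈ 3.9557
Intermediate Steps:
N(O) = 0
(-2591 + N(-32))/(3249 + a) = (-2591 + 0)/(3249 - 3904) = -2591/(-655) = -2591*(-1/655) = 2591/655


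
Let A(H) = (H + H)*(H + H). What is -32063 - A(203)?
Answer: -196899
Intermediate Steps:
A(H) = 4*H**2 (A(H) = (2*H)*(2*H) = 4*H**2)
-32063 - A(203) = -32063 - 4*203**2 = -32063 - 4*41209 = -32063 - 1*164836 = -32063 - 164836 = -196899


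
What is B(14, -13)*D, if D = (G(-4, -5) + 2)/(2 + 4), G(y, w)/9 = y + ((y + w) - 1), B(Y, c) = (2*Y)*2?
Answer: -3472/3 ≈ -1157.3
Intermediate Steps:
B(Y, c) = 4*Y
G(y, w) = -9 + 9*w + 18*y (G(y, w) = 9*(y + ((y + w) - 1)) = 9*(y + ((w + y) - 1)) = 9*(y + (-1 + w + y)) = 9*(-1 + w + 2*y) = -9 + 9*w + 18*y)
D = -62/3 (D = ((-9 + 9*(-5) + 18*(-4)) + 2)/(2 + 4) = ((-9 - 45 - 72) + 2)/6 = (-126 + 2)*(1/6) = -124*1/6 = -62/3 ≈ -20.667)
B(14, -13)*D = (4*14)*(-62/3) = 56*(-62/3) = -3472/3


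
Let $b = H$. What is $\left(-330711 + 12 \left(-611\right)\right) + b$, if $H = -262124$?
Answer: $-600167$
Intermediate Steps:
$b = -262124$
$\left(-330711 + 12 \left(-611\right)\right) + b = \left(-330711 + 12 \left(-611\right)\right) - 262124 = \left(-330711 - 7332\right) - 262124 = -338043 - 262124 = -600167$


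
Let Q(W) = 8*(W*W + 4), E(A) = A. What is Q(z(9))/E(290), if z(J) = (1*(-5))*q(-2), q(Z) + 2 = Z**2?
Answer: 416/145 ≈ 2.8690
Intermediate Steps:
q(Z) = -2 + Z**2
z(J) = -10 (z(J) = (1*(-5))*(-2 + (-2)**2) = -5*(-2 + 4) = -5*2 = -10)
Q(W) = 32 + 8*W**2 (Q(W) = 8*(W**2 + 4) = 8*(4 + W**2) = 32 + 8*W**2)
Q(z(9))/E(290) = (32 + 8*(-10)**2)/290 = (32 + 8*100)*(1/290) = (32 + 800)*(1/290) = 832*(1/290) = 416/145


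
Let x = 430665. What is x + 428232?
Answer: 858897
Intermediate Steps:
x + 428232 = 430665 + 428232 = 858897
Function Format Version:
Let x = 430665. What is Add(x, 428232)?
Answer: 858897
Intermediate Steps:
Add(x, 428232) = Add(430665, 428232) = 858897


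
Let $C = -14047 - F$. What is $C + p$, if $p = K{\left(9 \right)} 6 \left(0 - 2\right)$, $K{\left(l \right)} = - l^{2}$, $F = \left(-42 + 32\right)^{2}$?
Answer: $-13175$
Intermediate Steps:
$F = 100$ ($F = \left(-10\right)^{2} = 100$)
$p = 972$ ($p = - 9^{2} \cdot 6 \left(0 - 2\right) = \left(-1\right) 81 \cdot 6 \left(-2\right) = \left(-81\right) \left(-12\right) = 972$)
$C = -14147$ ($C = -14047 - 100 = -14147$)
$C + p = -14147 + 972 = -13175$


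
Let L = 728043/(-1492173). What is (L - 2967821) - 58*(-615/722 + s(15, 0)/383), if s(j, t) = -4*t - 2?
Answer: -204095955976313725/68770771833 ≈ -2.9678e+6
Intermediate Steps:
s(j, t) = -2 - 4*t
L = -242681/497391 (L = 728043*(-1/1492173) = -242681/497391 ≈ -0.48791)
(L - 2967821) - 58*(-615/722 + s(15, 0)/383) = (-242681/497391 - 2967821) - 58*(-615/722 + (-2 - 4*0)/383) = -1476167697692/497391 - 58*(-615*1/722 + (-2 + 0)*(1/383)) = -1476167697692/497391 - 58*(-615/722 - 2*1/383) = -1476167697692/497391 - 58*(-615/722 - 2/383) = -1476167697692/497391 - 58*(-236989/276526) = -1476167697692/497391 + 6872681/138263 = -204095955976313725/68770771833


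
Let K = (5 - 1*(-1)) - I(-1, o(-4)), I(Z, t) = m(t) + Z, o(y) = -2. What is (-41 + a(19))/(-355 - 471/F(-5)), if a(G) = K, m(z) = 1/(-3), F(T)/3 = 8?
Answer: 808/8991 ≈ 0.089868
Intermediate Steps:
F(T) = 24 (F(T) = 3*8 = 24)
m(z) = -1/3
I(Z, t) = -1/3 + Z
K = 22/3 (K = (5 - 1*(-1)) - (-1/3 - 1) = (5 + 1) - 1*(-4/3) = 6 + 4/3 = 22/3 ≈ 7.3333)
a(G) = 22/3
(-41 + a(19))/(-355 - 471/F(-5)) = (-41 + 22/3)/(-355 - 471/24) = -101/(3*(-355 - 471*1/24)) = -101/(3*(-355 - 157/8)) = -101/(3*(-2997/8)) = -101/3*(-8/2997) = 808/8991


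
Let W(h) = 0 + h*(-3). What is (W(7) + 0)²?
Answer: 441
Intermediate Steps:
W(h) = -3*h (W(h) = 0 - 3*h = -3*h)
(W(7) + 0)² = (-3*7 + 0)² = (-21 + 0)² = (-21)² = 441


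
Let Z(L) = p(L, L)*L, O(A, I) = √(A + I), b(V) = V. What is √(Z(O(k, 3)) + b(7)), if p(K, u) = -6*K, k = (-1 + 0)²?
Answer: I*√17 ≈ 4.1231*I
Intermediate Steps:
k = 1 (k = (-1)² = 1)
Z(L) = -6*L² (Z(L) = (-6*L)*L = -6*L²)
√(Z(O(k, 3)) + b(7)) = √(-6*(√(1 + 3))² + 7) = √(-6*(√4)² + 7) = √(-6*2² + 7) = √(-6*4 + 7) = √(-24 + 7) = √(-17) = I*√17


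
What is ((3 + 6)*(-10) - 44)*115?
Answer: -15410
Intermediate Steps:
((3 + 6)*(-10) - 44)*115 = (9*(-10) - 44)*115 = (-90 - 44)*115 = -134*115 = -15410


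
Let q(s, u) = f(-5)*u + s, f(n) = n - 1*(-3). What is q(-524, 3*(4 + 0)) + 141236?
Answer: 140688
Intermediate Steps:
f(n) = 3 + n (f(n) = n + 3 = 3 + n)
q(s, u) = s - 2*u (q(s, u) = (3 - 5)*u + s = -2*u + s = s - 2*u)
q(-524, 3*(4 + 0)) + 141236 = (-524 - 6*(4 + 0)) + 141236 = (-524 - 6*4) + 141236 = (-524 - 2*12) + 141236 = (-524 - 24) + 141236 = -548 + 141236 = 140688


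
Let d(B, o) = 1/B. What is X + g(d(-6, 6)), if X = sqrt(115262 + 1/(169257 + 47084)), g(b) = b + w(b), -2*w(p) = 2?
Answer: -7/6 + 31*sqrt(5613586629283)/216341 ≈ 338.34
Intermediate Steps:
w(p) = -1 (w(p) = -1/2*2 = -1)
g(b) = -1 + b (g(b) = b - 1 = -1 + b)
X = 31*sqrt(5613586629283)/216341 (X = sqrt(115262 + 1/216341) = sqrt(24935896343/216341) = 31*sqrt(5613586629283)/216341 ≈ 339.50)
X + g(d(-6, 6)) = 31*sqrt(5613586629283)/216341 + (-1 + 1/(-6)) = 31*sqrt(5613586629283)/216341 + (-1 - 1/6) = 31*sqrt(5613586629283)/216341 - 7/6 = -7/6 + 31*sqrt(5613586629283)/216341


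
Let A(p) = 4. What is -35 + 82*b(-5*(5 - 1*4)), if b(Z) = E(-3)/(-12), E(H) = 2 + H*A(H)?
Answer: 100/3 ≈ 33.333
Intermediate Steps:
E(H) = 2 + 4*H (E(H) = 2 + H*4 = 2 + 4*H)
b(Z) = ⅚ (b(Z) = (2 + 4*(-3))/(-12) = (2 - 12)*(-1/12) = -10*(-1/12) = ⅚)
-35 + 82*b(-5*(5 - 1*4)) = -35 + 82*(⅚) = -35 + 205/3 = 100/3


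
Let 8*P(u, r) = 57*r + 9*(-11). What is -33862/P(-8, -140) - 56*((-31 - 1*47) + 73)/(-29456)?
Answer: 142450901/4249554 ≈ 33.521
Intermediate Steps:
P(u, r) = -99/8 + 57*r/8 (P(u, r) = (57*r + 9*(-11))/8 = (57*r - 99)/8 = (-99 + 57*r)/8 = -99/8 + 57*r/8)
-33862/P(-8, -140) - 56*((-31 - 1*47) + 73)/(-29456) = -33862/(-99/8 + (57/8)*(-140)) - 56*((-31 - 1*47) + 73)/(-29456) = -33862/(-99/8 - 1995/2) - 56*((-31 - 47) + 73)*(-1/29456) = -33862/(-8079/8) - 56*(-78 + 73)*(-1/29456) = -33862*(-8/8079) - 56*(-5)*(-1/29456) = 270896/8079 + 280*(-1/29456) = 270896/8079 - 5/526 = 142450901/4249554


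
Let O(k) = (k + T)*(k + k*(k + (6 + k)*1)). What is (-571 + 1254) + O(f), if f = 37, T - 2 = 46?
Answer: 255428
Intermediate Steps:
T = 48 (T = 2 + 46 = 48)
O(k) = (48 + k)*(k + k*(6 + 2*k)) (O(k) = (k + 48)*(k + k*(k + (6 + k)*1)) = (48 + k)*(k + k*(k + (6 + k))) = (48 + k)*(k + k*(6 + 2*k)))
(-571 + 1254) + O(f) = (-571 + 1254) + 37*(336 + 2*37² + 103*37) = 683 + 37*(336 + 2*1369 + 3811) = 683 + 37*(336 + 2738 + 3811) = 683 + 37*6885 = 683 + 254745 = 255428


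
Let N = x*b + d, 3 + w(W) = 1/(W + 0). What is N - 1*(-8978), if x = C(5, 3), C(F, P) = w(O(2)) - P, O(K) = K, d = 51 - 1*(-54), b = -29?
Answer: 18485/2 ≈ 9242.5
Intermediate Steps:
d = 105 (d = 51 + 54 = 105)
w(W) = -3 + 1/W (w(W) = -3 + 1/(W + 0) = -3 + 1/W)
C(F, P) = -5/2 - P (C(F, P) = (-3 + 1/2) - P = (-3 + ½) - P = -5/2 - P)
x = -11/2 (x = -5/2 - 1*3 = -5/2 - 3 = -11/2 ≈ -5.5000)
N = 529/2 (N = -11/2*(-29) + 105 = 319/2 + 105 = 529/2 ≈ 264.50)
N - 1*(-8978) = 529/2 - 1*(-8978) = 529/2 + 8978 = 18485/2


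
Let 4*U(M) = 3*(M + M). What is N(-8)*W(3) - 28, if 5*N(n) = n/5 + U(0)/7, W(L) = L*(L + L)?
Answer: -844/25 ≈ -33.760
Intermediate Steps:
U(M) = 3*M/2 (U(M) = (3*(M + M))/4 = (3*(2*M))/4 = (6*M)/4 = 3*M/2)
W(L) = 2*L² (W(L) = L*(2*L) = 2*L²)
N(n) = n/25 (N(n) = (n/5 + ((3/2)*0)/7)/5 = (n*(⅕) + 0*(⅐))/5 = (n/5 + 0)/5 = (n/5)/5 = n/25)
N(-8)*W(3) - 28 = ((1/25)*(-8))*(2*3²) - 28 = -16*9/25 - 28 = -8/25*18 - 28 = -144/25 - 28 = -844/25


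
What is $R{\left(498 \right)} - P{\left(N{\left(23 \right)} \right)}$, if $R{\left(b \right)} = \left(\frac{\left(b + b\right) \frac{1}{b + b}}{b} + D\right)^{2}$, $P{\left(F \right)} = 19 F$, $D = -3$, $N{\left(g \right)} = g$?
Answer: $- \frac{106148699}{248004} \approx -428.01$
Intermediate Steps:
$R{\left(b \right)} = \left(-3 + \frac{1}{b}\right)^{2}$ ($R{\left(b \right)} = \left(\frac{\left(b + b\right) \frac{1}{b + b}}{b} - 3\right)^{2} = \left(\frac{2 b \frac{1}{2 b}}{b} - 3\right)^{2} = \left(1 \frac{1}{b} - 3\right)^{2} = \left(\frac{1}{b} - 3\right)^{2} = \left(-3 + \frac{1}{b}\right)^{2}$)
$R{\left(498 \right)} - P{\left(N{\left(23 \right)} \right)} = \frac{\left(-1 + 3 \cdot 498\right)^{2}}{248004} - 19 \cdot 23 = \frac{\left(-1 + 1494\right)^{2}}{248004} - 437 = \frac{1493^{2}}{248004} - 437 = \frac{1}{248004} \cdot 2229049 - 437 = \frac{2229049}{248004} - 437 = - \frac{106148699}{248004}$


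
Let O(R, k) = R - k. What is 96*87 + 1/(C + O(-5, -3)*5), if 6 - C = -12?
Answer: 66817/8 ≈ 8352.1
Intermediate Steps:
C = 18 (C = 6 - 1*(-12) = 6 + 12 = 18)
96*87 + 1/(C + O(-5, -3)*5) = 96*87 + 1/(18 + (-5 - 1*(-3))*5) = 8352 + 1/(18 + (-5 + 3)*5) = 8352 + 1/(18 - 2*5) = 8352 + 1/(18 - 10) = 8352 + 1/8 = 66817/8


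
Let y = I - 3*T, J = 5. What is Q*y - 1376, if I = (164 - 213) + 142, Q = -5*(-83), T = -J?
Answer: 43444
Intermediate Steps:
T = -5 (T = -1*5 = -5)
Q = 415
I = 93 (I = -49 + 142 = 93)
y = 108 (y = 93 - 3*(-5) = 93 - 1*(-15) = 93 + 15 = 108)
Q*y - 1376 = 415*108 - 1376 = 44820 - 1376 = 43444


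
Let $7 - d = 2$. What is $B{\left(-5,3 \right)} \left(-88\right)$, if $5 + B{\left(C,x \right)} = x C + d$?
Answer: $1320$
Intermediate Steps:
$d = 5$ ($d = 7 - 2 = 5$)
$B{\left(C,x \right)} = C x$ ($B{\left(C,x \right)} = -5 + \left(x C + 5\right) = -5 + \left(C x + 5\right) = -5 + \left(5 + C x\right) = C x$)
$B{\left(-5,3 \right)} \left(-88\right) = \left(-5\right) 3 \left(-88\right) = \left(-15\right) \left(-88\right) = 1320$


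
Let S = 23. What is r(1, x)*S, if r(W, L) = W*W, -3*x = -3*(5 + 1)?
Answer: 23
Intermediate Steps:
x = 6 (x = -(-1)*(5 + 1) = -(-1)*6 = -⅓*(-18) = 6)
r(W, L) = W²
r(1, x)*S = 1²*23 = 1*23 = 23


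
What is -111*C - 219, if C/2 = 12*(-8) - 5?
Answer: 22203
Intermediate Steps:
C = -202 (C = 2*(12*(-8) - 5) = 2*(-96 - 5) = 2*(-101) = -202)
-111*C - 219 = -111*(-202) - 219 = 22422 - 219 = 22203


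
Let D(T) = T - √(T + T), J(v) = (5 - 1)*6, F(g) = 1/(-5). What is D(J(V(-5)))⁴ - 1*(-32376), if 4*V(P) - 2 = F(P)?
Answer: 532344 - 239616*√3 ≈ 1.1732e+5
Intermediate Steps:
F(g) = -⅕
V(P) = 9/20 (V(P) = ½ + (¼)*(-⅕) = ½ - 1/20 = 9/20)
J(v) = 24 (J(v) = 4*6 = 24)
D(T) = T - √2*√T (D(T) = T - √(2*T) = T - √2*√T)
D(J(V(-5)))⁴ - 1*(-32376) = (24 - √2*√24)⁴ - 1*(-32376) = (24 - √2*2*√6)⁴ + 32376 = (24 - 4*√3)⁴ + 32376 = 32376 + (24 - 4*√3)⁴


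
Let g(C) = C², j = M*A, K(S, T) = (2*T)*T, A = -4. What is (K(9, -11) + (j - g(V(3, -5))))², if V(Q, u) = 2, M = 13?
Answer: 34596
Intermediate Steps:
K(S, T) = 2*T²
j = -52 (j = 13*(-4) = -52)
(K(9, -11) + (j - g(V(3, -5))))² = (2*(-11)² + (-52 - 1*2²))² = (2*121 + (-52 - 1*4))² = (242 + (-52 - 4))² = (242 - 56)² = 186² = 34596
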